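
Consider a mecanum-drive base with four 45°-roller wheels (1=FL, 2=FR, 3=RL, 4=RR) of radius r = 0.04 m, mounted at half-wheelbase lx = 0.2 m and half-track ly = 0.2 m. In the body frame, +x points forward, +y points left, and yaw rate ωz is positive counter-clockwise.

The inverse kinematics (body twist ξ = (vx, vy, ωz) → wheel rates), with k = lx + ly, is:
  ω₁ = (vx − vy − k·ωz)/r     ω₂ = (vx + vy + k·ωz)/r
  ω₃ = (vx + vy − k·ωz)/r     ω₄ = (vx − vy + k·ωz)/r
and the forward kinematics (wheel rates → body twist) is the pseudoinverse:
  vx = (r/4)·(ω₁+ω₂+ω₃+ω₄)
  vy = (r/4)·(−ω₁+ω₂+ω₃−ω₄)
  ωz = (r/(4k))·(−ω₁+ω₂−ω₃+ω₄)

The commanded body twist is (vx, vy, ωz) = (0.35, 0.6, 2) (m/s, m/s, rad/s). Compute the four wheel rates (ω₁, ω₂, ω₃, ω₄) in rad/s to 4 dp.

(-26.2500, 43.7500, 3.7500, 13.7500)

k = lx + ly = 0.2 + 0.2 = 0.4000;  k·ωz = 0.4000·2 = 0.8000
ω₁ (FL) = (vx − vy − k·ωz)/r = -1.0500/0.04 = -26.2500
ω₂ (FR) = (vx + vy + k·ωz)/r = 1.7500/0.04 = 43.7500
ω₃ (RL) = (vx + vy − k·ωz)/r = 0.1500/0.04 = 3.7500
ω₄ (RR) = (vx − vy + k·ωz)/r = 0.5500/0.04 = 13.7500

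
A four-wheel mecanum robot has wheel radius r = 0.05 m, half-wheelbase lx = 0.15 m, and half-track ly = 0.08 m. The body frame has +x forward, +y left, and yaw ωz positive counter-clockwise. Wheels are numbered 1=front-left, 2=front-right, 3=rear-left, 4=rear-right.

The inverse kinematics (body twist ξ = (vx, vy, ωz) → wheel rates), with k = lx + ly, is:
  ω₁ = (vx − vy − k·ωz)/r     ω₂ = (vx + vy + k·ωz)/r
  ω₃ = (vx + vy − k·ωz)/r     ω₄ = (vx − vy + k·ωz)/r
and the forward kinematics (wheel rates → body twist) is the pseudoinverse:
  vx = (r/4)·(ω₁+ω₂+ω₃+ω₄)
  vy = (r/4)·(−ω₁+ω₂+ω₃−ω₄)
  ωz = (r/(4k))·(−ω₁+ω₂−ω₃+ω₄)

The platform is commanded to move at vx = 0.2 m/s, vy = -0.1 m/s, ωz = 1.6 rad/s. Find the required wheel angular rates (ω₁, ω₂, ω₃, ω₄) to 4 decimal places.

k = lx + ly = 0.15 + 0.08 = 0.2300;  k·ωz = 0.2300·1.6 = 0.3680
ω₁ (FL) = (vx − vy − k·ωz)/r = -0.0680/0.05 = -1.3600
ω₂ (FR) = (vx + vy + k·ωz)/r = 0.4680/0.05 = 9.3600
ω₃ (RL) = (vx + vy − k·ωz)/r = -0.2680/0.05 = -5.3600
ω₄ (RR) = (vx − vy + k·ωz)/r = 0.6680/0.05 = 13.3600

(-1.3600, 9.3600, -5.3600, 13.3600)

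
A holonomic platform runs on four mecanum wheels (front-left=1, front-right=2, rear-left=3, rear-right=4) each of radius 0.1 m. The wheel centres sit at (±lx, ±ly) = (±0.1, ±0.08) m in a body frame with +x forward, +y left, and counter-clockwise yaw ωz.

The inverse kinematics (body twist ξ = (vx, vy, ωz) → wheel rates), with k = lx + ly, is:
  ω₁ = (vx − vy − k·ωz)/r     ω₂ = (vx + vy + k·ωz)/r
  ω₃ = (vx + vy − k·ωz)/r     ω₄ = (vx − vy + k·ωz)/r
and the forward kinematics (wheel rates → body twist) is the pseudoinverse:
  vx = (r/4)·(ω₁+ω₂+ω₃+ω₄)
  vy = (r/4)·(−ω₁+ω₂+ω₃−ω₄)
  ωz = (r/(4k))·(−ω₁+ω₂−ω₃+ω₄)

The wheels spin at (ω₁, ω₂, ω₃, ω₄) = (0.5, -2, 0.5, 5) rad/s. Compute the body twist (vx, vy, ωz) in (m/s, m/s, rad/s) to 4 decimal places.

(0.1000, -0.1750, 0.2778)

k = lx + ly = 0.1 + 0.08 = 0.1800
ω₁+ω₂+ω₃+ω₄ = 4.0000  →  vx = (0.1/4)·4.0000 = 0.1000
−ω₁+ω₂+ω₃−ω₄ = -7.0000  →  vy = (0.1/4)·-7.0000 = -0.1750
−ω₁+ω₂−ω₃+ω₄ = 2.0000  →  ωz = (0.1/0.7200)·2.0000 = 0.2778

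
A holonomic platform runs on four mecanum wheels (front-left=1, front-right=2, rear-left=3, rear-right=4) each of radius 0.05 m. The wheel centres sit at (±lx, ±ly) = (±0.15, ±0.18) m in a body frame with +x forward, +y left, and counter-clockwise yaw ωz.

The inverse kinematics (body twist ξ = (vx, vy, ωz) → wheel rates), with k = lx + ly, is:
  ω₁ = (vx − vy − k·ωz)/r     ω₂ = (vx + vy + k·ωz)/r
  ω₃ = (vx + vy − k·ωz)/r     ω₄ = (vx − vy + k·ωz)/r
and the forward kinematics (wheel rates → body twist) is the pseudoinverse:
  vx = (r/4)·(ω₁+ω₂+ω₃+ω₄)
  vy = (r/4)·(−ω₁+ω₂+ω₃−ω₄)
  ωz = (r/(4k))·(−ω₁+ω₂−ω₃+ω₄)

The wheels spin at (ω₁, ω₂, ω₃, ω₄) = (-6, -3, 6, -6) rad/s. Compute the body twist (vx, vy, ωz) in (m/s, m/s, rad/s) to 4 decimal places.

(-0.1125, 0.1875, -0.3409)

k = lx + ly = 0.15 + 0.18 = 0.3300
ω₁+ω₂+ω₃+ω₄ = -9.0000  →  vx = (0.05/4)·-9.0000 = -0.1125
−ω₁+ω₂+ω₃−ω₄ = 15.0000  →  vy = (0.05/4)·15.0000 = 0.1875
−ω₁+ω₂−ω₃+ω₄ = -9.0000  →  ωz = (0.05/1.3200)·-9.0000 = -0.3409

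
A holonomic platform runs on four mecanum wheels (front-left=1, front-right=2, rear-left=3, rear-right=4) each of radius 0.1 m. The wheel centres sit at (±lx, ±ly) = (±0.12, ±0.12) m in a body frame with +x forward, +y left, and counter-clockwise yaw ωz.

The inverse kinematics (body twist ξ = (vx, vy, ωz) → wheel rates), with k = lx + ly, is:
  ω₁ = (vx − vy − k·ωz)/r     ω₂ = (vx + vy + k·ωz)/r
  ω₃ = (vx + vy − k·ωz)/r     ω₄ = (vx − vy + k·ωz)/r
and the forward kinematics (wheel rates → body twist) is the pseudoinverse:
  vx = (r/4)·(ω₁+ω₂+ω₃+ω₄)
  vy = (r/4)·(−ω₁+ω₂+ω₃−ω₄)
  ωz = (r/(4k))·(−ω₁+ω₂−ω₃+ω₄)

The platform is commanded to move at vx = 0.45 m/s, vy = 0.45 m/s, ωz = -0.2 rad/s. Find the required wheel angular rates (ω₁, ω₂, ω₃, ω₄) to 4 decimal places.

k = lx + ly = 0.12 + 0.12 = 0.2400;  k·ωz = 0.2400·-0.2 = -0.0480
ω₁ (FL) = (vx − vy − k·ωz)/r = 0.0480/0.1 = 0.4800
ω₂ (FR) = (vx + vy + k·ωz)/r = 0.8520/0.1 = 8.5200
ω₃ (RL) = (vx + vy − k·ωz)/r = 0.9480/0.1 = 9.4800
ω₄ (RR) = (vx − vy + k·ωz)/r = -0.0480/0.1 = -0.4800

(0.4800, 8.5200, 9.4800, -0.4800)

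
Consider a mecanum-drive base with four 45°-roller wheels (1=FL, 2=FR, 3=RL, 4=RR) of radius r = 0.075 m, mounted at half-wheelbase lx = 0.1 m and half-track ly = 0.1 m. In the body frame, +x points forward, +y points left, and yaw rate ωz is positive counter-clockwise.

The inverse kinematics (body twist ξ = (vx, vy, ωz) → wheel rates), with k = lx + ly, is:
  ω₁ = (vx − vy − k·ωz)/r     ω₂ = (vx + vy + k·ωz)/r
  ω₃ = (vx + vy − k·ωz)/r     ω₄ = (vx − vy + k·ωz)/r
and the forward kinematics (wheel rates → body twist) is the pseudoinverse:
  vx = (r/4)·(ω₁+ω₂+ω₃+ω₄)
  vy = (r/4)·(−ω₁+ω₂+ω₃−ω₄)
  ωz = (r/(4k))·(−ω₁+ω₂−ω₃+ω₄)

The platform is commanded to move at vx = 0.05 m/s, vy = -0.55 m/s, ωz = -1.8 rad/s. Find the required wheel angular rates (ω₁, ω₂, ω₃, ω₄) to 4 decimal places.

(12.8000, -11.4667, -1.8667, 3.2000)

k = lx + ly = 0.1 + 0.1 = 0.2000;  k·ωz = 0.2000·-1.8 = -0.3600
ω₁ (FL) = (vx − vy − k·ωz)/r = 0.9600/0.075 = 12.8000
ω₂ (FR) = (vx + vy + k·ωz)/r = -0.8600/0.075 = -11.4667
ω₃ (RL) = (vx + vy − k·ωz)/r = -0.1400/0.075 = -1.8667
ω₄ (RR) = (vx − vy + k·ωz)/r = 0.2400/0.075 = 3.2000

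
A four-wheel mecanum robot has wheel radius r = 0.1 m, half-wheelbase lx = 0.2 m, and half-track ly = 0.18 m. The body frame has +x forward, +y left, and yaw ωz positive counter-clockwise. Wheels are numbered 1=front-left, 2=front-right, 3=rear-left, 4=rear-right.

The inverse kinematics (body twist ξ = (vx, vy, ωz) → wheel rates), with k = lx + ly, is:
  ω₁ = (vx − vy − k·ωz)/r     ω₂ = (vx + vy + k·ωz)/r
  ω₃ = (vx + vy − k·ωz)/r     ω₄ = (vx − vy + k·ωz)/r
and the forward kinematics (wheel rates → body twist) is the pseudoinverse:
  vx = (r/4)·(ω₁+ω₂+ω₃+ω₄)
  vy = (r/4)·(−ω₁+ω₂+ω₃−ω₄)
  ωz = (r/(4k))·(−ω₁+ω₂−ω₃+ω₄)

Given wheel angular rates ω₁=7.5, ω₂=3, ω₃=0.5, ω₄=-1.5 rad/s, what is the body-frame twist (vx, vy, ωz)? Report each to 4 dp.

k = lx + ly = 0.2 + 0.18 = 0.3800
ω₁+ω₂+ω₃+ω₄ = 9.5000  →  vx = (0.1/4)·9.5000 = 0.2375
−ω₁+ω₂+ω₃−ω₄ = -2.5000  →  vy = (0.1/4)·-2.5000 = -0.0625
−ω₁+ω₂−ω₃+ω₄ = -6.5000  →  ωz = (0.1/1.5200)·-6.5000 = -0.4276

(0.2375, -0.0625, -0.4276)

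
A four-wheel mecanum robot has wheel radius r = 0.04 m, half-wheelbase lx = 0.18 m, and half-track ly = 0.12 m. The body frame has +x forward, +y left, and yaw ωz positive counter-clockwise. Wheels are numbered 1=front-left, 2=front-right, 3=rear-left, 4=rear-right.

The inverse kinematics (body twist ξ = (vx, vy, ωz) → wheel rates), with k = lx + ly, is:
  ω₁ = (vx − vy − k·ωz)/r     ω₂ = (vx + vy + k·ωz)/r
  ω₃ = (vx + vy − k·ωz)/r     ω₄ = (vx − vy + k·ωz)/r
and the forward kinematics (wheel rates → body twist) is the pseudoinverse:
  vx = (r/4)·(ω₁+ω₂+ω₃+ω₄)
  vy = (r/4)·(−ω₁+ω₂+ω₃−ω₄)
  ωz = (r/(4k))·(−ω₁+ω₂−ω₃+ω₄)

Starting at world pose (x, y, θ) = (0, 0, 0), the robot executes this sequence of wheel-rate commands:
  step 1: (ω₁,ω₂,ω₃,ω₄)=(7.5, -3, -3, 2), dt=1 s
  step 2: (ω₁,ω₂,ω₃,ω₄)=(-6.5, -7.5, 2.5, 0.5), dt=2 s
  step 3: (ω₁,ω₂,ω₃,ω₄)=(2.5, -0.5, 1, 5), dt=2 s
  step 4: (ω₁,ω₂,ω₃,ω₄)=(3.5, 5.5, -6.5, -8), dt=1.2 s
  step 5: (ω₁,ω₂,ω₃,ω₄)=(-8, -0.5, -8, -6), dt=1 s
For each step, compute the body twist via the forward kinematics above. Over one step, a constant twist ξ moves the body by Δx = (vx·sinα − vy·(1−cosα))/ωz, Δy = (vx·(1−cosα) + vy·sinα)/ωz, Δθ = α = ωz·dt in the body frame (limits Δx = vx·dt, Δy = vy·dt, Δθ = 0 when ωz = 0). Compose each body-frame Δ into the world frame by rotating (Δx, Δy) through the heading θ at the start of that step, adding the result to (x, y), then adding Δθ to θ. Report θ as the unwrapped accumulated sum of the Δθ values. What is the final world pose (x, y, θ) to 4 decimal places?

step 1: ξ=(vx,vy,ωz)=(0.0350, -0.1550, -0.1833), dt=1.0 → body Δ=(0.0206, -0.1573, -0.1833) → world pose (0.0206, -0.1573, -0.1833)
step 2: ξ=(vx,vy,ωz)=(-0.1100, 0.0100, -0.1000), dt=2.0 → body Δ=(-0.2165, 0.0418, -0.2000) → world pose (-0.1847, -0.0768, -0.3833)
step 3: ξ=(vx,vy,ωz)=(0.0800, -0.0700, 0.0333), dt=2.0 → body Δ=(0.1645, -0.1346, 0.0667) → world pose (-0.0824, -0.2631, -0.3167)
step 4: ξ=(vx,vy,ωz)=(-0.0550, 0.0350, 0.0167), dt=1.2 → body Δ=(-0.0664, 0.0413, 0.0200) → world pose (-0.1326, -0.2031, -0.2967)
step 5: ξ=(vx,vy,ωz)=(-0.2250, 0.0550, 0.3167), dt=1.0 → body Δ=(-0.2299, 0.0188, 0.3167) → world pose (-0.3470, -0.1180, 0.0200)

(-0.3470, -0.1180, 0.0200)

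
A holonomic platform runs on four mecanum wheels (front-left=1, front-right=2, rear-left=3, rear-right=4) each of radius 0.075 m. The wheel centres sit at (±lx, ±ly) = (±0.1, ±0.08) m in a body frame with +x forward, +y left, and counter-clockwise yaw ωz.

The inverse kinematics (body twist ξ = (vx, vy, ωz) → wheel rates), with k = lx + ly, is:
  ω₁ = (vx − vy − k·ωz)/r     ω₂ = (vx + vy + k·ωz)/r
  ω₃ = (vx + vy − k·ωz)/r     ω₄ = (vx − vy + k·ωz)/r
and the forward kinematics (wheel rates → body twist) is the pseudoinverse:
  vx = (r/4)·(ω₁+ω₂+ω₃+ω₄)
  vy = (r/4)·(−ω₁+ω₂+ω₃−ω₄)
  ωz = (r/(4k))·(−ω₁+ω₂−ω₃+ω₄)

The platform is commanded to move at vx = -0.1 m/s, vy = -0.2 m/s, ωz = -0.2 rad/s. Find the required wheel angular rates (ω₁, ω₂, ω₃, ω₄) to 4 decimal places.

k = lx + ly = 0.1 + 0.08 = 0.1800;  k·ωz = 0.1800·-0.2 = -0.0360
ω₁ (FL) = (vx − vy − k·ωz)/r = 0.1360/0.075 = 1.8133
ω₂ (FR) = (vx + vy + k·ωz)/r = -0.3360/0.075 = -4.4800
ω₃ (RL) = (vx + vy − k·ωz)/r = -0.2640/0.075 = -3.5200
ω₄ (RR) = (vx − vy + k·ωz)/r = 0.0640/0.075 = 0.8533

(1.8133, -4.4800, -3.5200, 0.8533)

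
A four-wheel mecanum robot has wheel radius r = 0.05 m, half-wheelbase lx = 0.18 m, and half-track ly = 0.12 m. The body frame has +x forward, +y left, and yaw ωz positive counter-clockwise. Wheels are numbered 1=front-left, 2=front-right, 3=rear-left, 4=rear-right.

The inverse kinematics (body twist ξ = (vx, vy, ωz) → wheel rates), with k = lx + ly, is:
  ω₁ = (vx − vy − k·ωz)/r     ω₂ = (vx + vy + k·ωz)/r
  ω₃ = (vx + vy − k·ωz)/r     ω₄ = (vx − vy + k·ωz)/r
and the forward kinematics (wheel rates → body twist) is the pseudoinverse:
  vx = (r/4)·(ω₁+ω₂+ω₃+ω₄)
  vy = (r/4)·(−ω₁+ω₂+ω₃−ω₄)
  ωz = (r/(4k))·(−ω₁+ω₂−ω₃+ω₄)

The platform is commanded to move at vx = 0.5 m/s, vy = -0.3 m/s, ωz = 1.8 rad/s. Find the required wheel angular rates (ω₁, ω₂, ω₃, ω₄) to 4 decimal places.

(5.2000, 14.8000, -6.8000, 26.8000)

k = lx + ly = 0.18 + 0.12 = 0.3000;  k·ωz = 0.3000·1.8 = 0.5400
ω₁ (FL) = (vx − vy − k·ωz)/r = 0.2600/0.05 = 5.2000
ω₂ (FR) = (vx + vy + k·ωz)/r = 0.7400/0.05 = 14.8000
ω₃ (RL) = (vx + vy − k·ωz)/r = -0.3400/0.05 = -6.8000
ω₄ (RR) = (vx − vy + k·ωz)/r = 1.3400/0.05 = 26.8000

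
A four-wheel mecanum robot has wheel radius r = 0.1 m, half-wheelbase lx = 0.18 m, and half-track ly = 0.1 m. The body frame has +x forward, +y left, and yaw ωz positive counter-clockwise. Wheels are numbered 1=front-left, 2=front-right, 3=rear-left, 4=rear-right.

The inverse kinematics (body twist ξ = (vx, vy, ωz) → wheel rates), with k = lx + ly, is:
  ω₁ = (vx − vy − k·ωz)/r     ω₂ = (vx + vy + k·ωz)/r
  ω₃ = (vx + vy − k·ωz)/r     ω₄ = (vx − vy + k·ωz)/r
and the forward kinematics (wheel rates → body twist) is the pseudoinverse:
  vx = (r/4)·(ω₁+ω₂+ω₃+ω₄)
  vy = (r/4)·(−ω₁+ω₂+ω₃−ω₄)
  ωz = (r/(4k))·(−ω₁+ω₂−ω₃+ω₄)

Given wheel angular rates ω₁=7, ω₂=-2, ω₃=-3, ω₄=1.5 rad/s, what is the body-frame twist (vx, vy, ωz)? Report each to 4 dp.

k = lx + ly = 0.18 + 0.1 = 0.2800
ω₁+ω₂+ω₃+ω₄ = 3.5000  →  vx = (0.1/4)·3.5000 = 0.0875
−ω₁+ω₂+ω₃−ω₄ = -13.5000  →  vy = (0.1/4)·-13.5000 = -0.3375
−ω₁+ω₂−ω₃+ω₄ = -4.5000  →  ωz = (0.1/1.1200)·-4.5000 = -0.4018

(0.0875, -0.3375, -0.4018)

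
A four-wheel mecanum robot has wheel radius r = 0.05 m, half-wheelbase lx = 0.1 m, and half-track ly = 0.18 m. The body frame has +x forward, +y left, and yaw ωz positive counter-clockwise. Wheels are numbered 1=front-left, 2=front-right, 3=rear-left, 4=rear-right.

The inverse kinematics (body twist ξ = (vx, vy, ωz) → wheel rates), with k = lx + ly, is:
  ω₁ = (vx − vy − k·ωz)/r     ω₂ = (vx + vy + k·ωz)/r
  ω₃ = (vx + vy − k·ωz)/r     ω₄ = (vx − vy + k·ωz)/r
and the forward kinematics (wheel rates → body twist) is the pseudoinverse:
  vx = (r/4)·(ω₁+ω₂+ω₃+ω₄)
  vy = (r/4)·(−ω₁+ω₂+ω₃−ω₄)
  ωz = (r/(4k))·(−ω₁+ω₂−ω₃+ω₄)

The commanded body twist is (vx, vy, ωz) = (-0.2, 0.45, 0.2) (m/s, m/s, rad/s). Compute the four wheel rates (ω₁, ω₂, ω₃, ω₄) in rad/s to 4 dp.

k = lx + ly = 0.1 + 0.18 = 0.2800;  k·ωz = 0.2800·0.2 = 0.0560
ω₁ (FL) = (vx − vy − k·ωz)/r = -0.7060/0.05 = -14.1200
ω₂ (FR) = (vx + vy + k·ωz)/r = 0.3060/0.05 = 6.1200
ω₃ (RL) = (vx + vy − k·ωz)/r = 0.1940/0.05 = 3.8800
ω₄ (RR) = (vx − vy + k·ωz)/r = -0.5940/0.05 = -11.8800

(-14.1200, 6.1200, 3.8800, -11.8800)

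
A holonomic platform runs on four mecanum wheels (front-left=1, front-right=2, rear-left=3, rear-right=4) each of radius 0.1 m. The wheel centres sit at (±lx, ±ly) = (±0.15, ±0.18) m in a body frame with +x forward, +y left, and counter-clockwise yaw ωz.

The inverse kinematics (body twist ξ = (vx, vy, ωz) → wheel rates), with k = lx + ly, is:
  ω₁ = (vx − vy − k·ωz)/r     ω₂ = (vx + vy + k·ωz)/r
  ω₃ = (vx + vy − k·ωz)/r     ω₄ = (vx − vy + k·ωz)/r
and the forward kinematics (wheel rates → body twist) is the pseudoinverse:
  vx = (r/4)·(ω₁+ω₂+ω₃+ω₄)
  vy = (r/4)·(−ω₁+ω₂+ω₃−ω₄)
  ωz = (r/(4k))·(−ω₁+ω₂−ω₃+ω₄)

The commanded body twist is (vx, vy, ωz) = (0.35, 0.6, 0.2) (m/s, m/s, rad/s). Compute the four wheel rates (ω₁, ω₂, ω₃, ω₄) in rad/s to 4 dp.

k = lx + ly = 0.15 + 0.18 = 0.3300;  k·ωz = 0.3300·0.2 = 0.0660
ω₁ (FL) = (vx − vy − k·ωz)/r = -0.3160/0.1 = -3.1600
ω₂ (FR) = (vx + vy + k·ωz)/r = 1.0160/0.1 = 10.1600
ω₃ (RL) = (vx + vy − k·ωz)/r = 0.8840/0.1 = 8.8400
ω₄ (RR) = (vx − vy + k·ωz)/r = -0.1840/0.1 = -1.8400

(-3.1600, 10.1600, 8.8400, -1.8400)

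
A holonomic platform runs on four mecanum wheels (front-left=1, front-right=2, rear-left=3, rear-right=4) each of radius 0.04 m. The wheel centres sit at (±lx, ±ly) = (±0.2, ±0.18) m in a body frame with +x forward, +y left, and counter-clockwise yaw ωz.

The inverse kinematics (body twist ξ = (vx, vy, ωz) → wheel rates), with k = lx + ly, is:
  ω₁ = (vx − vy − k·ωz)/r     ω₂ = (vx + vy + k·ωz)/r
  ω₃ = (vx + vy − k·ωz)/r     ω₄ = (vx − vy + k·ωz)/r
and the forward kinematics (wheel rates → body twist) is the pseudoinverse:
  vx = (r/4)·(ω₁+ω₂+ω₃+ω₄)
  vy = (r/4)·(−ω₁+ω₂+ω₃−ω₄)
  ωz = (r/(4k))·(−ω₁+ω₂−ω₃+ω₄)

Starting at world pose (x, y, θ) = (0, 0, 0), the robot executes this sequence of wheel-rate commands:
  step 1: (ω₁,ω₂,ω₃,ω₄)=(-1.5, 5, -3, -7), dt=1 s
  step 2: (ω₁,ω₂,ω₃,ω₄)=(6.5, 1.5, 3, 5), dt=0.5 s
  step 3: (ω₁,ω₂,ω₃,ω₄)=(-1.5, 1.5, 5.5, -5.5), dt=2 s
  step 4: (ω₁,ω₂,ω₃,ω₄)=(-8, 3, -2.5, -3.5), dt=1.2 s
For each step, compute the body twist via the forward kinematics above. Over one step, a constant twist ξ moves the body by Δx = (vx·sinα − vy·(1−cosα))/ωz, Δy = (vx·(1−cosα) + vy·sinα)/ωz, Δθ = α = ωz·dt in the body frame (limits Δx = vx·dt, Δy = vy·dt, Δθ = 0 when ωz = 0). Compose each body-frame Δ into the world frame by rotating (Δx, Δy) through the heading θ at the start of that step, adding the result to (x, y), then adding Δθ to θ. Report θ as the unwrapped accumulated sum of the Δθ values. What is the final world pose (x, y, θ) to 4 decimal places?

step 1: ξ=(vx,vy,ωz)=(-0.0650, 0.1050, 0.0658), dt=1.0 → body Δ=(-0.0684, 0.1028, 0.0658) → world pose (-0.0684, 0.1028, 0.0658)
step 2: ξ=(vx,vy,ωz)=(0.1600, -0.0700, -0.0789), dt=0.5 → body Δ=(0.0793, -0.0366, -0.0395) → world pose (0.0131, 0.0715, 0.0263)
step 3: ξ=(vx,vy,ωz)=(0.0000, 0.1400, -0.2105), dt=2.0 → body Δ=(0.0581, 0.2718, -0.4211) → world pose (0.0640, 0.3447, -0.3947)
step 4: ξ=(vx,vy,ωz)=(-0.1100, 0.1200, 0.2632), dt=1.2 → body Δ=(-0.1524, 0.1209, 0.3158) → world pose (-0.0301, 0.5150, -0.0789)

(-0.0301, 0.5150, -0.0789)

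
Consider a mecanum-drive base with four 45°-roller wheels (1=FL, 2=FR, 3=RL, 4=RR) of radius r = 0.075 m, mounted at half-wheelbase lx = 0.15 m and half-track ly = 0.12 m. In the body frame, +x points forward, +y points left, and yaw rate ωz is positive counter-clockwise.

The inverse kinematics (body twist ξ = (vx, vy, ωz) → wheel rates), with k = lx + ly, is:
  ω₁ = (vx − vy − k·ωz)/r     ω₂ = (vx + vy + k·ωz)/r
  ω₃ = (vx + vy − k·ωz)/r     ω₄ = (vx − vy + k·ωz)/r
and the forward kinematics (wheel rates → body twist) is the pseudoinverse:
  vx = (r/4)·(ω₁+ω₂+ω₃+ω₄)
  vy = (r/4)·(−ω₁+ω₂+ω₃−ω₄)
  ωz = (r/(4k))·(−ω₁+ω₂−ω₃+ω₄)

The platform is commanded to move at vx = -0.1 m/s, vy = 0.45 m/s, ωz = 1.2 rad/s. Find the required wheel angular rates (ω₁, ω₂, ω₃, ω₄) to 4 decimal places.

k = lx + ly = 0.15 + 0.12 = 0.2700;  k·ωz = 0.2700·1.2 = 0.3240
ω₁ (FL) = (vx − vy − k·ωz)/r = -0.8740/0.075 = -11.6533
ω₂ (FR) = (vx + vy + k·ωz)/r = 0.6740/0.075 = 8.9867
ω₃ (RL) = (vx + vy − k·ωz)/r = 0.0260/0.075 = 0.3467
ω₄ (RR) = (vx − vy + k·ωz)/r = -0.2260/0.075 = -3.0133

(-11.6533, 8.9867, 0.3467, -3.0133)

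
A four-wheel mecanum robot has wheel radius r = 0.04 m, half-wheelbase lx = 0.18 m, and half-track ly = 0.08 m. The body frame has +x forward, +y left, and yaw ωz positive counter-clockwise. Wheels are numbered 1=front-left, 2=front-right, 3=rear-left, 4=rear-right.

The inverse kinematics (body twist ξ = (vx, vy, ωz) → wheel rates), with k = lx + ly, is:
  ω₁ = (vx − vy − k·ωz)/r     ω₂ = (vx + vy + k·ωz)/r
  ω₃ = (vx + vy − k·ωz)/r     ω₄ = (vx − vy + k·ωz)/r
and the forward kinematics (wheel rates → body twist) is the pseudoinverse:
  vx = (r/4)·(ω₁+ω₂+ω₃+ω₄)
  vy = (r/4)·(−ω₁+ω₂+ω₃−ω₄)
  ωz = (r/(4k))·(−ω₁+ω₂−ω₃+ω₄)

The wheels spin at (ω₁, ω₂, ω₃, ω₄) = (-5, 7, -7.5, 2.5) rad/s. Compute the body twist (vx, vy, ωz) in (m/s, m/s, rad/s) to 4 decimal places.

(-0.0300, 0.0200, 0.8462)

k = lx + ly = 0.18 + 0.08 = 0.2600
ω₁+ω₂+ω₃+ω₄ = -3.0000  →  vx = (0.04/4)·-3.0000 = -0.0300
−ω₁+ω₂+ω₃−ω₄ = 2.0000  →  vy = (0.04/4)·2.0000 = 0.0200
−ω₁+ω₂−ω₃+ω₄ = 22.0000  →  ωz = (0.04/1.0400)·22.0000 = 0.8462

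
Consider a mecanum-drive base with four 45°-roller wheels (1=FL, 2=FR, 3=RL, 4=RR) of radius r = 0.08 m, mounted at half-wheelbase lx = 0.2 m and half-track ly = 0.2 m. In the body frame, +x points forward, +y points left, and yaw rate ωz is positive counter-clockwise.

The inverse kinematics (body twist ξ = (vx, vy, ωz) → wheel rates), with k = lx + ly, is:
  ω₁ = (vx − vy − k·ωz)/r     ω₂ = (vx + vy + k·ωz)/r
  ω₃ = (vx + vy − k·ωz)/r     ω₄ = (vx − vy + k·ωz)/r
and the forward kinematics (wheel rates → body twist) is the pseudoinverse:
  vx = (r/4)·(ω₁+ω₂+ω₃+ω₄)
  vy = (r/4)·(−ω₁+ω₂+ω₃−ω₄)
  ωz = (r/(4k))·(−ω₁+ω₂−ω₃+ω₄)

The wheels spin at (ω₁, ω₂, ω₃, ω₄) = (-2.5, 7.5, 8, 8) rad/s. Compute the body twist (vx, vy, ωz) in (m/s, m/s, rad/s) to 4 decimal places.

k = lx + ly = 0.2 + 0.2 = 0.4000
ω₁+ω₂+ω₃+ω₄ = 21.0000  →  vx = (0.08/4)·21.0000 = 0.4200
−ω₁+ω₂+ω₃−ω₄ = 10.0000  →  vy = (0.08/4)·10.0000 = 0.2000
−ω₁+ω₂−ω₃+ω₄ = 10.0000  →  ωz = (0.08/1.6000)·10.0000 = 0.5000

(0.4200, 0.2000, 0.5000)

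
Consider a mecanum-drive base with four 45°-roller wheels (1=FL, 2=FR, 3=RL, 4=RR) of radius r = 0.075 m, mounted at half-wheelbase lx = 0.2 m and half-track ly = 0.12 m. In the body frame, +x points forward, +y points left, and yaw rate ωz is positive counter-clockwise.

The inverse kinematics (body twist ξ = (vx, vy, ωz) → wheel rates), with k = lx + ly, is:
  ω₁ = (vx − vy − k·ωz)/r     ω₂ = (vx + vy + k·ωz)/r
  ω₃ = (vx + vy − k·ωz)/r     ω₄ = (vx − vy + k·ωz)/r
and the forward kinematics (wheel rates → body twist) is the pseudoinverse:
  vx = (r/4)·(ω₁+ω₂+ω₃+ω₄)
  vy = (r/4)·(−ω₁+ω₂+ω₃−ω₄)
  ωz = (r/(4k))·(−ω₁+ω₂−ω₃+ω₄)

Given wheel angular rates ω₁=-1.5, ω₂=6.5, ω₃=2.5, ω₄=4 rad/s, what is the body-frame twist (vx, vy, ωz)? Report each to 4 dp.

k = lx + ly = 0.2 + 0.12 = 0.3200
ω₁+ω₂+ω₃+ω₄ = 11.5000  →  vx = (0.075/4)·11.5000 = 0.2156
−ω₁+ω₂+ω₃−ω₄ = 6.5000  →  vy = (0.075/4)·6.5000 = 0.1219
−ω₁+ω₂−ω₃+ω₄ = 9.5000  →  ωz = (0.075/1.2800)·9.5000 = 0.5566

(0.2156, 0.1219, 0.5566)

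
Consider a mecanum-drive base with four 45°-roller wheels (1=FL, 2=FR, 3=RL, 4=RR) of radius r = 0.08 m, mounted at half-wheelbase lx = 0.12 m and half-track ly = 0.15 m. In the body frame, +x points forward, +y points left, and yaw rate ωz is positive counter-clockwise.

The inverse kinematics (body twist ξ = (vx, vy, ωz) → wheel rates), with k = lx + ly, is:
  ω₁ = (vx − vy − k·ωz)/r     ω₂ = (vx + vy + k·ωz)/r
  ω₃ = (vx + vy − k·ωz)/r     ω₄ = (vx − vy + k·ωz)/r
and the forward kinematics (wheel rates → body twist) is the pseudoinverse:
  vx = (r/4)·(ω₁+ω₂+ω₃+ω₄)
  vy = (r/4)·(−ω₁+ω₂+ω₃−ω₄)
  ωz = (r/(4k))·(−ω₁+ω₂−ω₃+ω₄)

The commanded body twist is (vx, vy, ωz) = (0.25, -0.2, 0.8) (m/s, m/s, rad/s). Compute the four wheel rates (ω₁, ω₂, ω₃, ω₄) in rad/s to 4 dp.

k = lx + ly = 0.12 + 0.15 = 0.2700;  k·ωz = 0.2700·0.8 = 0.2160
ω₁ (FL) = (vx − vy − k·ωz)/r = 0.2340/0.08 = 2.9250
ω₂ (FR) = (vx + vy + k·ωz)/r = 0.2660/0.08 = 3.3250
ω₃ (RL) = (vx + vy − k·ωz)/r = -0.1660/0.08 = -2.0750
ω₄ (RR) = (vx − vy + k·ωz)/r = 0.6660/0.08 = 8.3250

(2.9250, 3.3250, -2.0750, 8.3250)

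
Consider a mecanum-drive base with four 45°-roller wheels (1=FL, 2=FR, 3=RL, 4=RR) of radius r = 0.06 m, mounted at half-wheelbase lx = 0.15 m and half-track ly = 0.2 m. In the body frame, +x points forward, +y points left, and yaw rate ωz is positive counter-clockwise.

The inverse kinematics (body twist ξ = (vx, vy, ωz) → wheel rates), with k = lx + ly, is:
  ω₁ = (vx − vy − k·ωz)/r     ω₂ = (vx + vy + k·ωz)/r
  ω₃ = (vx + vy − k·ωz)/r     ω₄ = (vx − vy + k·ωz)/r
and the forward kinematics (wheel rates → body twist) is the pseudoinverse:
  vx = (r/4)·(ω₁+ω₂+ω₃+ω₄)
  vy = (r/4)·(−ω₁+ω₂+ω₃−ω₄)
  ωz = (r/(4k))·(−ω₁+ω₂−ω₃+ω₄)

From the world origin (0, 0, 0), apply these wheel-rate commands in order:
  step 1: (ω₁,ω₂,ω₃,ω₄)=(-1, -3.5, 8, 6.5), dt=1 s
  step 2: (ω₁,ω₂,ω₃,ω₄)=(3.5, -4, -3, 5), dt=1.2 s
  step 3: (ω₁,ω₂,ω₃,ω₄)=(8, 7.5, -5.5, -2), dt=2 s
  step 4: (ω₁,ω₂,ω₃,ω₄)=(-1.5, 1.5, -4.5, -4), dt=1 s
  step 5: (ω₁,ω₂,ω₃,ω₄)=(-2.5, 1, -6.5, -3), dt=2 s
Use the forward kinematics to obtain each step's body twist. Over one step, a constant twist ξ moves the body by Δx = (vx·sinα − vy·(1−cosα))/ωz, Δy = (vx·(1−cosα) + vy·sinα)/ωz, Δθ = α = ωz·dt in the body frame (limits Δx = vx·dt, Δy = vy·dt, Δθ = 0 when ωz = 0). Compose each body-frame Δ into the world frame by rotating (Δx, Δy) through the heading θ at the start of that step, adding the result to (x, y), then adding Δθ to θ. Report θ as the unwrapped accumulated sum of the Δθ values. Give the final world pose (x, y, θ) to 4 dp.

step 1: ξ=(vx,vy,ωz)=(0.1500, -0.0150, -0.1714), dt=1.0 → body Δ=(0.1480, -0.0278, -0.1714) → world pose (0.1480, -0.0278, -0.1714)
step 2: ξ=(vx,vy,ωz)=(0.0225, -0.2325, 0.0214), dt=1.2 → body Δ=(0.0306, -0.2786, 0.0257) → world pose (0.1306, -0.3075, -0.1457)
step 3: ξ=(vx,vy,ωz)=(0.1200, -0.0600, 0.1286), dt=2.0 → body Δ=(0.2527, -0.0880, 0.2571) → world pose (0.3678, -0.4313, 0.1114)
step 4: ξ=(vx,vy,ωz)=(-0.1275, 0.0375, 0.1500), dt=1.0 → body Δ=(-0.1298, 0.0278, 0.1500) → world pose (0.2357, -0.4181, 0.2614)
step 5: ξ=(vx,vy,ωz)=(-0.1650, 0.0000, 0.3000), dt=2.0 → body Δ=(-0.3106, -0.0961, 0.6000) → world pose (-0.0394, -0.5911, 0.8614)

(-0.0394, -0.5911, 0.8614)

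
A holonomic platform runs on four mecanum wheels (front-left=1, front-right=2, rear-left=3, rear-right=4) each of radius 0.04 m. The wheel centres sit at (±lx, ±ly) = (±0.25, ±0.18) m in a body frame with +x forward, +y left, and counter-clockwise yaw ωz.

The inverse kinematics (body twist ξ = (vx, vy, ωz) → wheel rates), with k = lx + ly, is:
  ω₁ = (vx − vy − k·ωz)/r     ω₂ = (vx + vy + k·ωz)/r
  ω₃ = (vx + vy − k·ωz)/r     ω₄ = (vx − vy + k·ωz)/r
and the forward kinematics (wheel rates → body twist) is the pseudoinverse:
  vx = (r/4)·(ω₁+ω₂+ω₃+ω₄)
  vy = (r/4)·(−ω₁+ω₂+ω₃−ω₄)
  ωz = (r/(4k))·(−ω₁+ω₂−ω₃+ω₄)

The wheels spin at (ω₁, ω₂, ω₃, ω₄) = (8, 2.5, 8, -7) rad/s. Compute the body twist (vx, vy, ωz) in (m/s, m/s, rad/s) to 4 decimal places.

k = lx + ly = 0.25 + 0.18 = 0.4300
ω₁+ω₂+ω₃+ω₄ = 11.5000  →  vx = (0.04/4)·11.5000 = 0.1150
−ω₁+ω₂+ω₃−ω₄ = 9.5000  →  vy = (0.04/4)·9.5000 = 0.0950
−ω₁+ω₂−ω₃+ω₄ = -20.5000  →  ωz = (0.04/1.7200)·-20.5000 = -0.4767

(0.1150, 0.0950, -0.4767)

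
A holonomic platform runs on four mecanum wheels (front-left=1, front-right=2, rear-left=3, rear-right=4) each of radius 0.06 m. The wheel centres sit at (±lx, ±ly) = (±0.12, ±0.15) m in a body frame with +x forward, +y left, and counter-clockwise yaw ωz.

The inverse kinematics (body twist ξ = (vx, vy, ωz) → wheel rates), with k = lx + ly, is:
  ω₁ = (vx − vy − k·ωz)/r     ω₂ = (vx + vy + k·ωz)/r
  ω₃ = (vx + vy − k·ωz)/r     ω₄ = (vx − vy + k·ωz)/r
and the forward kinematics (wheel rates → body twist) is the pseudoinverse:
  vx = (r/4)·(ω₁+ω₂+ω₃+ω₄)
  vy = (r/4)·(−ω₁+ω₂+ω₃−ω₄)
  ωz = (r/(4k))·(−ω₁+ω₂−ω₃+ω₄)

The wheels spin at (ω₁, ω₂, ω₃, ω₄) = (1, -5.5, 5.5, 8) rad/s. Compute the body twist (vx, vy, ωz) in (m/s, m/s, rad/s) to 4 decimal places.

(0.1350, -0.1350, -0.2222)

k = lx + ly = 0.12 + 0.15 = 0.2700
ω₁+ω₂+ω₃+ω₄ = 9.0000  →  vx = (0.06/4)·9.0000 = 0.1350
−ω₁+ω₂+ω₃−ω₄ = -9.0000  →  vy = (0.06/4)·-9.0000 = -0.1350
−ω₁+ω₂−ω₃+ω₄ = -4.0000  →  ωz = (0.06/1.0800)·-4.0000 = -0.2222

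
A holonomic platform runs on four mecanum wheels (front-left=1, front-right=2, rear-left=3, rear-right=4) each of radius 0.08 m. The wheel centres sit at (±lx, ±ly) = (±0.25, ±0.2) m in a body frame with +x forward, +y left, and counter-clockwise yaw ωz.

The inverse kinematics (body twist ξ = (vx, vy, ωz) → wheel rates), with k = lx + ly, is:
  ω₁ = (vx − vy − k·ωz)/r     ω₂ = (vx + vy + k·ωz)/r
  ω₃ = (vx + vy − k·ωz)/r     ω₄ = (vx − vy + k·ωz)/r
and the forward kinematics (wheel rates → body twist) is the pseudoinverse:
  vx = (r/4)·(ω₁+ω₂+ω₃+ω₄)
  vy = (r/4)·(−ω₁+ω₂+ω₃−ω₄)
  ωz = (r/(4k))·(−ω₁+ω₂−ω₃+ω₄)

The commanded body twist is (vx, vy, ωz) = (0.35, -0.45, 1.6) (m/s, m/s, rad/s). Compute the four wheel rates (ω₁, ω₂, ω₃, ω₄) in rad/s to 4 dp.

(1.0000, 7.7500, -10.2500, 19.0000)

k = lx + ly = 0.25 + 0.2 = 0.4500;  k·ωz = 0.4500·1.6 = 0.7200
ω₁ (FL) = (vx − vy − k·ωz)/r = 0.0800/0.08 = 1.0000
ω₂ (FR) = (vx + vy + k·ωz)/r = 0.6200/0.08 = 7.7500
ω₃ (RL) = (vx + vy − k·ωz)/r = -0.8200/0.08 = -10.2500
ω₄ (RR) = (vx − vy + k·ωz)/r = 1.5200/0.08 = 19.0000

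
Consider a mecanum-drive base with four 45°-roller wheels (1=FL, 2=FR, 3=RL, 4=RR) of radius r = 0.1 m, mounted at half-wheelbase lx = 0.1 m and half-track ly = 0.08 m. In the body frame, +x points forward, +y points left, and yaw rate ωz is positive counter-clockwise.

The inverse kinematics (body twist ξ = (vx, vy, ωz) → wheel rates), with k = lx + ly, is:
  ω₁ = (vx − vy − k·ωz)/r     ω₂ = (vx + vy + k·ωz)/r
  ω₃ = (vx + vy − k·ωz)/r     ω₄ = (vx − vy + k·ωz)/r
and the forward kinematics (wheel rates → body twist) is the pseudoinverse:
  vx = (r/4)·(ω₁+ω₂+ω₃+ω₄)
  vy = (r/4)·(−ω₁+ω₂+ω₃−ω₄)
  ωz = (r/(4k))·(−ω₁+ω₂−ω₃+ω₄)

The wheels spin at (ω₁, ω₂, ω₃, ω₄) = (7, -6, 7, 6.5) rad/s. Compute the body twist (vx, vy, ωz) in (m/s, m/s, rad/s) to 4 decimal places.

(0.3625, -0.3125, -1.8750)

k = lx + ly = 0.1 + 0.08 = 0.1800
ω₁+ω₂+ω₃+ω₄ = 14.5000  →  vx = (0.1/4)·14.5000 = 0.3625
−ω₁+ω₂+ω₃−ω₄ = -12.5000  →  vy = (0.1/4)·-12.5000 = -0.3125
−ω₁+ω₂−ω₃+ω₄ = -13.5000  →  ωz = (0.1/0.7200)·-13.5000 = -1.8750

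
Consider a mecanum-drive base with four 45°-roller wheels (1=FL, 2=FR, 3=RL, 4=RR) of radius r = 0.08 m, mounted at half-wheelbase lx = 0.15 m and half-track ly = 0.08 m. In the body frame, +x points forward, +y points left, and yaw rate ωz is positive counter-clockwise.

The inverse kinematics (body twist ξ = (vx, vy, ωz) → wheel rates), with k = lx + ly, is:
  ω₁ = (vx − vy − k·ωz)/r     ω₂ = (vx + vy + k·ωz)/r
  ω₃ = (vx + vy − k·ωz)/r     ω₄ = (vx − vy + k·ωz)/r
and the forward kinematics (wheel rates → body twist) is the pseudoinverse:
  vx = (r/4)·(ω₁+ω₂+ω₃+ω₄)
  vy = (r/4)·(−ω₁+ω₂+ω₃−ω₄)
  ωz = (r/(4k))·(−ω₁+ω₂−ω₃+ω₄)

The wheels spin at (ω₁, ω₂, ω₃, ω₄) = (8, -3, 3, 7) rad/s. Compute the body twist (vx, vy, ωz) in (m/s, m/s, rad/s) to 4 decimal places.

k = lx + ly = 0.15 + 0.08 = 0.2300
ω₁+ω₂+ω₃+ω₄ = 15.0000  →  vx = (0.08/4)·15.0000 = 0.3000
−ω₁+ω₂+ω₃−ω₄ = -15.0000  →  vy = (0.08/4)·-15.0000 = -0.3000
−ω₁+ω₂−ω₃+ω₄ = -7.0000  →  ωz = (0.08/0.9200)·-7.0000 = -0.6087

(0.3000, -0.3000, -0.6087)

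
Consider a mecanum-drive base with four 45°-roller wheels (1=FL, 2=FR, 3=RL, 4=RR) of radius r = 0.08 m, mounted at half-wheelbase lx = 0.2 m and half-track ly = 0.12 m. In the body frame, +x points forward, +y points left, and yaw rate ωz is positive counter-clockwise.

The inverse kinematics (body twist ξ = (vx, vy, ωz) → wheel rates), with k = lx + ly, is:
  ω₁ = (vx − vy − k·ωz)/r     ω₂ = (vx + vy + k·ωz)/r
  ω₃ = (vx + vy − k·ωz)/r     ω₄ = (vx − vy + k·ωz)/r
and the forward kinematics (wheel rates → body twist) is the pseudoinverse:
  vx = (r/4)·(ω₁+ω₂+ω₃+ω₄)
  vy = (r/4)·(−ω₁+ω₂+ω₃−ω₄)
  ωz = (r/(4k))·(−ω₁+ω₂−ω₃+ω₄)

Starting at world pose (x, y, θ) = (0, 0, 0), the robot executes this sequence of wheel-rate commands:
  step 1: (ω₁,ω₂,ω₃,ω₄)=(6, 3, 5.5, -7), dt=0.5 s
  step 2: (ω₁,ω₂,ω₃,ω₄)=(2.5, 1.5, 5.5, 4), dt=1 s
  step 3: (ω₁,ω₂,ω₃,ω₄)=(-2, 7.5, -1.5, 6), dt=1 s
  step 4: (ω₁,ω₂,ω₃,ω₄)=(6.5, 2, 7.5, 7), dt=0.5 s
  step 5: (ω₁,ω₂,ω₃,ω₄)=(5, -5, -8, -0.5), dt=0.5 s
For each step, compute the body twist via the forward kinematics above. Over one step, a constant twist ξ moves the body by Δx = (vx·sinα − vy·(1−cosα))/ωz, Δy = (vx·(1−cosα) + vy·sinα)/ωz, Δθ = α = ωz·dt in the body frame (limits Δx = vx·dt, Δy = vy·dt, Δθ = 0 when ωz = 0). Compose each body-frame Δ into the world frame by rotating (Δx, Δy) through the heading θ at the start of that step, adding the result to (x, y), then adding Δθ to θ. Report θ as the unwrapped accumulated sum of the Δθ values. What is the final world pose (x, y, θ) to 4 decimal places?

step 1: ξ=(vx,vy,ωz)=(0.1500, 0.1900, -0.9688), dt=0.5 → body Δ=(0.0947, 0.0735, -0.4844) → world pose (0.0947, 0.0735, -0.4844)
step 2: ξ=(vx,vy,ωz)=(0.2700, 0.0100, -0.1562), dt=1.0 → body Δ=(0.2697, -0.0111, -0.1562) → world pose (0.3282, -0.0619, -0.6406)
step 3: ξ=(vx,vy,ωz)=(0.2000, 0.0400, 1.0625), dt=1.0 → body Δ=(0.1451, 0.1295, 1.0625) → world pose (0.5219, -0.0448, 0.4219)
step 4: ξ=(vx,vy,ωz)=(0.4600, -0.0800, -0.3125), dt=0.5 → body Δ=(0.2259, -0.0578, -0.1562) → world pose (0.7517, -0.0050, 0.2656)
step 5: ξ=(vx,vy,ωz)=(-0.1700, -0.3500, -0.1562), dt=0.5 → body Δ=(-0.0917, -0.1715, -0.0781) → world pose (0.7082, -0.1945, 0.1875)

(0.7082, -0.1945, 0.1875)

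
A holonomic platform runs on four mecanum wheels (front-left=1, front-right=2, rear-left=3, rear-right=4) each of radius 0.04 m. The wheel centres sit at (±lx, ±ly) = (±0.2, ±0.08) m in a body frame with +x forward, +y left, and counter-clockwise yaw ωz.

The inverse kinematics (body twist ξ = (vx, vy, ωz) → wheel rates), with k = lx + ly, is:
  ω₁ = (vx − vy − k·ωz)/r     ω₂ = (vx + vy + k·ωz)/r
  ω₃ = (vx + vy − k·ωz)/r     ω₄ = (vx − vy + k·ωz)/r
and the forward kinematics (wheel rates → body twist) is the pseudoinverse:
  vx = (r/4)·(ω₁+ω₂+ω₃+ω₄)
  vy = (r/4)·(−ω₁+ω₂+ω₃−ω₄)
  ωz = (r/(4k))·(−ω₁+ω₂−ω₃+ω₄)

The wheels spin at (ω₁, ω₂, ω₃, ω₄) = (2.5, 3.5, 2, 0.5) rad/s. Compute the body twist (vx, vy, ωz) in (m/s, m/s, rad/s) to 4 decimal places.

k = lx + ly = 0.2 + 0.08 = 0.2800
ω₁+ω₂+ω₃+ω₄ = 8.5000  →  vx = (0.04/4)·8.5000 = 0.0850
−ω₁+ω₂+ω₃−ω₄ = 2.5000  →  vy = (0.04/4)·2.5000 = 0.0250
−ω₁+ω₂−ω₃+ω₄ = -0.5000  →  ωz = (0.04/1.1200)·-0.5000 = -0.0179

(0.0850, 0.0250, -0.0179)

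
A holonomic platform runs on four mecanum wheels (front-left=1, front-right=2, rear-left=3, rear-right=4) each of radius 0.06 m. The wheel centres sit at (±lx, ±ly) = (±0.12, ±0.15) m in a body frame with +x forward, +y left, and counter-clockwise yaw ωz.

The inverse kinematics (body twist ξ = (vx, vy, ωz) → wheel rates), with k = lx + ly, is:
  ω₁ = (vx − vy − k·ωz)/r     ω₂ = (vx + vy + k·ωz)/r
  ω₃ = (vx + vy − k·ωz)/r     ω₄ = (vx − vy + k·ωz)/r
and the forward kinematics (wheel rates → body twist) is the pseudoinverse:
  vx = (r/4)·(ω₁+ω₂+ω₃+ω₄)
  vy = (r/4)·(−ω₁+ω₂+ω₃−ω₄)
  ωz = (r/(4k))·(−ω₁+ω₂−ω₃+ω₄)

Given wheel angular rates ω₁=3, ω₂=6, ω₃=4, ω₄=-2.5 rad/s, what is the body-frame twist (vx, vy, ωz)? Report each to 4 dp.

(0.1575, 0.1425, -0.1944)

k = lx + ly = 0.12 + 0.15 = 0.2700
ω₁+ω₂+ω₃+ω₄ = 10.5000  →  vx = (0.06/4)·10.5000 = 0.1575
−ω₁+ω₂+ω₃−ω₄ = 9.5000  →  vy = (0.06/4)·9.5000 = 0.1425
−ω₁+ω₂−ω₃+ω₄ = -3.5000  →  ωz = (0.06/1.0800)·-3.5000 = -0.1944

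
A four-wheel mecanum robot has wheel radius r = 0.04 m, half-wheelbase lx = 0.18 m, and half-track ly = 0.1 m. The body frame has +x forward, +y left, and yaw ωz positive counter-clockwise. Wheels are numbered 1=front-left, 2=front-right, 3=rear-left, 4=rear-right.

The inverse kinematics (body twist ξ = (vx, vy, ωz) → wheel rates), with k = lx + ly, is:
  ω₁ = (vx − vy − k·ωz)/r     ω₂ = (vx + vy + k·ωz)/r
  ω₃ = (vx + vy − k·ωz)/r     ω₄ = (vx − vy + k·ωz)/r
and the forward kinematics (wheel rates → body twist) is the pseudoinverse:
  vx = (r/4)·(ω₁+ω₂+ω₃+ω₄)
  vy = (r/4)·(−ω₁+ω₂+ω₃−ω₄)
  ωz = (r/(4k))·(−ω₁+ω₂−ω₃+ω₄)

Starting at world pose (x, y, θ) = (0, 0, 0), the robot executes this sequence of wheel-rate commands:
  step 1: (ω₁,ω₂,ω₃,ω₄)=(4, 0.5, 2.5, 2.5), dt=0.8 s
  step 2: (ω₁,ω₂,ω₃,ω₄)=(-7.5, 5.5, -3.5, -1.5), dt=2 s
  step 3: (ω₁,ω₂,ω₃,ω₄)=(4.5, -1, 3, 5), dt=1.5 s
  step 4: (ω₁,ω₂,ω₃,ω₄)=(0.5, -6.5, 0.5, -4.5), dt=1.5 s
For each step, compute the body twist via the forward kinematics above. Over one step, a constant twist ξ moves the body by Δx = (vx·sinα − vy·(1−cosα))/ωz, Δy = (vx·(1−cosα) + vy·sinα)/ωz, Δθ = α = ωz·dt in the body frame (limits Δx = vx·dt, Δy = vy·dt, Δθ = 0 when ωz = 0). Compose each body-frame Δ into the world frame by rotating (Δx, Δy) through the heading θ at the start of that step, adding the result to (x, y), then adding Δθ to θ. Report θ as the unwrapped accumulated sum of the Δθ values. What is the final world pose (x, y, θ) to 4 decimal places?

step 1: ξ=(vx,vy,ωz)=(0.0950, -0.0350, -0.1250), dt=0.8 → body Δ=(0.0745, -0.0318, -0.1000) → world pose (0.0745, -0.0318, -0.1000)
step 2: ξ=(vx,vy,ωz)=(-0.0700, 0.1100, 0.5357), dt=2.0 → body Δ=(-0.2217, 0.1122, 1.0714) → world pose (-0.1349, 0.1020, 0.9714)
step 3: ξ=(vx,vy,ωz)=(0.1150, -0.0750, -0.1250), dt=1.5 → body Δ=(0.1610, -0.1280, -0.1875) → world pose (0.0615, 0.1627, 0.7839)
step 4: ξ=(vx,vy,ωz)=(-0.1000, -0.0200, -0.4286), dt=1.5 → body Δ=(-0.1492, 0.0186, -0.6429) → world pose (-0.0573, 0.0705, 0.1411)

(-0.0573, 0.0705, 0.1411)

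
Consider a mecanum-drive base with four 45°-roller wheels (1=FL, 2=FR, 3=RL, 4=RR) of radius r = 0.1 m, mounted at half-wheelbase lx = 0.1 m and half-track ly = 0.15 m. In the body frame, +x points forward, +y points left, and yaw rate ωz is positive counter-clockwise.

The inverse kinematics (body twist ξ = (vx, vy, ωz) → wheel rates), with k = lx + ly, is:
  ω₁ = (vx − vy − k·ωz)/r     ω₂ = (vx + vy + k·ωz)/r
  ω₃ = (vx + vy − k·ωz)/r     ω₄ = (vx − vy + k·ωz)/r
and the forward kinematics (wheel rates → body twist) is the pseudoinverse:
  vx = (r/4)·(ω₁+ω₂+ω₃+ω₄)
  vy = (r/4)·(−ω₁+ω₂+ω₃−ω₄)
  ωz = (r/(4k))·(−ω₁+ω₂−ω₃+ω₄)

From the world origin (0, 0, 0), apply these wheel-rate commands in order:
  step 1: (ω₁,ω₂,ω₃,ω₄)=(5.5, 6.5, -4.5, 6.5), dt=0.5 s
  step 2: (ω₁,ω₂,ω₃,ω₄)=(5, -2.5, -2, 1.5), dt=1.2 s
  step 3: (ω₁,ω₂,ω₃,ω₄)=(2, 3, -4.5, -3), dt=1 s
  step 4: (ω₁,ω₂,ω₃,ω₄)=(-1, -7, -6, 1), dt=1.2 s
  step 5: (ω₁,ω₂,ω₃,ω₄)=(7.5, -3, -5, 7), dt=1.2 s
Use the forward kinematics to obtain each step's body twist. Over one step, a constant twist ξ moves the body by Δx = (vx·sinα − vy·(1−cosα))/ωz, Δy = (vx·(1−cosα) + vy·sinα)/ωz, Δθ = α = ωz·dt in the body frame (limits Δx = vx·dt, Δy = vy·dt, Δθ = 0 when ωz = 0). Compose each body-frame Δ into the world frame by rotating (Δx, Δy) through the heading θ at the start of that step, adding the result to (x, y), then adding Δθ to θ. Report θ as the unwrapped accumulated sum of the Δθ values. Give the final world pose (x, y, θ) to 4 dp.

(0.6549, -1.3528, 0.6700)

step 1: ξ=(vx,vy,ωz)=(0.3500, -0.2500, 1.2000), dt=0.5 → body Δ=(0.2011, -0.0667, 0.6000) → world pose (0.2011, -0.0667, 0.6000)
step 2: ξ=(vx,vy,ωz)=(0.0500, -0.2750, -0.4000), dt=1.2 → body Δ=(-0.0200, -0.3316, -0.4800) → world pose (0.3718, -0.3516, 0.1200)
step 3: ξ=(vx,vy,ωz)=(-0.0625, -0.0125, 0.2500), dt=1.0 → body Δ=(-0.0603, -0.0201, 0.2500) → world pose (0.3144, -0.3789, 0.3700)
step 4: ξ=(vx,vy,ωz)=(-0.3250, -0.3250, 0.1000), dt=1.2 → body Δ=(-0.3657, -0.4124, 0.1200) → world pose (0.1226, -0.8956, 0.4900)
step 5: ξ=(vx,vy,ωz)=(0.1625, -0.5625, 0.1500), dt=1.2 → body Δ=(0.2545, -0.6539, 0.1800) → world pose (0.6549, -1.3528, 0.6700)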